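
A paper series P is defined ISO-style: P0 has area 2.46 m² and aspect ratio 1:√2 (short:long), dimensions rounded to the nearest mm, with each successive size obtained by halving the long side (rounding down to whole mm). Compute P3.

Let P0's short side be w mm. w · w√2 = 2.46 m² = 2,460,000 mm², so w ≈ 1318.9 mm and w√2 ≈ 1865.2 mm → P0 = 1319 × 1865 mm.
P1: ⌊1865/2⌋ × 1319 = 932 × 1319 mm
P2: ⌊1319/2⌋ × 932 = 659 × 932 mm
P3: ⌊932/2⌋ × 659 = 466 × 659 mm

466 × 659 mm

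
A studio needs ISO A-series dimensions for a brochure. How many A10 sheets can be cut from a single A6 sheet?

Each ISO step halves the sheet: 1 × A6 → 2 × A7 → 4 × A8 → 8 × A9 → …
From A6 to A10 is 4 halving steps: 2^4 = 16.

16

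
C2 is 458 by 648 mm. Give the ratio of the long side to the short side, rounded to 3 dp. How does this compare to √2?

1.415

648 / 458 = 1.415
Matches √2 ≈ 1.414 — the ISO 216 defining ratio.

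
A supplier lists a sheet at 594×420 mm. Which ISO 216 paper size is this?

A2 (420 × 594 mm)

Aspect ratio 594/420 ≈ 1.414 — close to the ISO √2 ≈ 1.414.
In the A-series (A0 area = 1 m²): A2 = 420 × 594 mm.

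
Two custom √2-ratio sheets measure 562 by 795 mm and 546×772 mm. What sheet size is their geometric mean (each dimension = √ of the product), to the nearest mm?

Short side: √(562 · 546) = √306852 ≈ 553.9 → 554 mm
Long side: √(795 · 772) = √613740 ≈ 783.4 → 783 mm

554 × 783 mm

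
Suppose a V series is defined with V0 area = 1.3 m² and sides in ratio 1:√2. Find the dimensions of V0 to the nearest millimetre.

Let the short side be w mm. Then w · w√2 = 1.3 m² = 1,300,000 mm².
w² = 1,300,000/√2, so w ≈ 958.8 mm; long side = w√2 ≈ 1355.9 mm.

959 × 1356 mm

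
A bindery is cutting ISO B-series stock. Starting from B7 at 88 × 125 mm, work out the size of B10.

B8: ⌊125/2⌋ × 88 = 62 × 88 mm
B9: ⌊88/2⌋ × 62 = 44 × 62 mm
B10: ⌊62/2⌋ × 44 = 31 × 44 mm

31 × 44 mm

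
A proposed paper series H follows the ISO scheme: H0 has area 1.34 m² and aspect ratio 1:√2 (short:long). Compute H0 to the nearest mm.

973 × 1377 mm

Let the short side be w mm. Then w · w√2 = 1.34 m² = 1,340,000 mm².
w² = 1,340,000/√2, so w ≈ 973.4 mm; long side = w√2 ≈ 1376.6 mm.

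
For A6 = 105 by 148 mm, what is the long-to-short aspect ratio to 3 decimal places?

1.410

148 / 105 = 1.410
ISO 216 targets √2 ≈ 1.414; the -0.005 deviation is from mm rounding.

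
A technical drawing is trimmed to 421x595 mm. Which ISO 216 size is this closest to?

A2 (420 × 594 mm)

Aspect ratio 595/421 ≈ 1.413 — close to the ISO √2 ≈ 1.414.
In the A-series (A0 area = 1 m²): A2 = 420 × 594 mm.
Off by 2 mm total — nearest standard size.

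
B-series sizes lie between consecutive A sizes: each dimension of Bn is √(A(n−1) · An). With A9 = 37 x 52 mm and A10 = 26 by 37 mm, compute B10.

Short side: √(37 · 26) = √962 ≈ 31.0 → 31 mm
Long side: √(52 · 37) = √1924 ≈ 43.9 → 44 mm

31 × 44 mm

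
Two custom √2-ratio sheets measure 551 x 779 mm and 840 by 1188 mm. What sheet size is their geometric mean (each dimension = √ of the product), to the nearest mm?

Short side: √(551 · 840) = √462840 ≈ 680.3 → 680 mm
Long side: √(779 · 1188) = √925452 ≈ 962.0 → 962 mm

680 × 962 mm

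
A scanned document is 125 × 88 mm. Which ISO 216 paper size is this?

Aspect ratio 125/88 ≈ 1.420 — close to the ISO √2 ≈ 1.414.
In the B-series (B0 = 1000 × 1414 mm): B7 = 88 × 125 mm.

B7 (88 × 125 mm)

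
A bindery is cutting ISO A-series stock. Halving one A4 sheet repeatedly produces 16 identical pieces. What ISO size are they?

16 = 2^4, so 4 halving steps.
A4 → A5 → … → A8 after 4 steps.

A8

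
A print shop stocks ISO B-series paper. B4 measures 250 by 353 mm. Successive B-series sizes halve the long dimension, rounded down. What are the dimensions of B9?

44 × 62 mm

B5: ⌊353/2⌋ × 250 = 176 × 250 mm
B6: ⌊250/2⌋ × 176 = 125 × 176 mm
B7: ⌊176/2⌋ × 125 = 88 × 125 mm
B8: ⌊125/2⌋ × 88 = 62 × 88 mm
B9: ⌊88/2⌋ × 62 = 44 × 62 mm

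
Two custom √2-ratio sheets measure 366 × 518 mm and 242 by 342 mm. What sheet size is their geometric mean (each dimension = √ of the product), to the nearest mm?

Short side: √(366 · 242) = √88572 ≈ 297.6 → 298 mm
Long side: √(518 · 342) = √177156 ≈ 420.9 → 421 mm

298 × 421 mm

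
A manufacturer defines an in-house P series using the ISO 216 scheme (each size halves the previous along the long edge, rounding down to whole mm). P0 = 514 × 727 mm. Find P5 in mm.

P1: ⌊727/2⌋ × 514 = 363 × 514 mm
P2: ⌊514/2⌋ × 363 = 257 × 363 mm
P3: ⌊363/2⌋ × 257 = 181 × 257 mm
P4: ⌊257/2⌋ × 181 = 128 × 181 mm
P5: ⌊181/2⌋ × 128 = 90 × 128 mm

90 × 128 mm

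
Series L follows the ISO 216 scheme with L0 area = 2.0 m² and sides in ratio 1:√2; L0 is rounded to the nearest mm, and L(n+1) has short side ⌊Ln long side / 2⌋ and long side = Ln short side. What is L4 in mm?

Let L0's short side be w mm. w · w√2 = 2.0 m² = 2,000,000 mm², so w ≈ 1189.2 mm and w√2 ≈ 1681.8 mm → L0 = 1189 × 1682 mm.
L1: ⌊1682/2⌋ × 1189 = 841 × 1189 mm
L2: ⌊1189/2⌋ × 841 = 594 × 841 mm
L3: ⌊841/2⌋ × 594 = 420 × 594 mm
L4: ⌊594/2⌋ × 420 = 297 × 420 mm

297 × 420 mm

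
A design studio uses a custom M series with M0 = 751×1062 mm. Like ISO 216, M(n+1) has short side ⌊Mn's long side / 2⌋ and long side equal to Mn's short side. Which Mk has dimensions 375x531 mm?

M0: 751 × 1062 mm
M1: 531 × 751 mm
M2: 375 × 531 mm
M3: 265 × 375 mm
→ matches M2.

M2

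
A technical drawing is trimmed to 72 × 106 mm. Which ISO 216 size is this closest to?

Aspect ratio 106/72 ≈ 1.472 (ISO target is √2 ≈ 1.414).
In the A-series (A0 area = 1 m²): A7 = 74 × 105 mm.
Off by 3 mm total — nearest standard size.

A7 (74 × 105 mm)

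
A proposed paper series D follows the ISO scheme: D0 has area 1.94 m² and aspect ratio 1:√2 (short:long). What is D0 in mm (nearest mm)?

Let the short side be w mm. Then w · w√2 = 1.94 m² = 1,940,000 mm².
w² = 1,940,000/√2, so w ≈ 1171.2 mm; long side = w√2 ≈ 1656.4 mm.

1171 × 1656 mm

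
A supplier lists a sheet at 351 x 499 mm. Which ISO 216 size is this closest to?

B3 (353 × 500 mm)

Aspect ratio 499/351 ≈ 1.422 — close to the ISO √2 ≈ 1.414.
In the B-series (B0 = 1000 × 1414 mm): B3 = 353 × 500 mm.
Off by 3 mm total — nearest standard size.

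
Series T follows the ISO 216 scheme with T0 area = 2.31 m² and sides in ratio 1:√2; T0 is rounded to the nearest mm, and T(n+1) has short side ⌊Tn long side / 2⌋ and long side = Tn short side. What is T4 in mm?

319 × 451 mm

Let T0's short side be w mm. w · w√2 = 2.31 m² = 2,310,000 mm², so w ≈ 1278.1 mm and w√2 ≈ 1807.4 mm → T0 = 1278 × 1807 mm.
T1: ⌊1807/2⌋ × 1278 = 903 × 1278 mm
T2: ⌊1278/2⌋ × 903 = 639 × 903 mm
T3: ⌊903/2⌋ × 639 = 451 × 639 mm
T4: ⌊639/2⌋ × 451 = 319 × 451 mm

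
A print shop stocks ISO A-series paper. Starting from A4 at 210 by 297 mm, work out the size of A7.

74 × 105 mm

A5: ⌊297/2⌋ × 210 = 148 × 210 mm
A6: ⌊210/2⌋ × 148 = 105 × 148 mm
A7: ⌊148/2⌋ × 105 = 74 × 105 mm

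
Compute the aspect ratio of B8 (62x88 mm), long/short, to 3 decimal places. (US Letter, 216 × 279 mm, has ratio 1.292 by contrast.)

1.419

88 / 62 = 1.419
ISO 216 targets √2 ≈ 1.414; the +0.005 deviation is from mm rounding.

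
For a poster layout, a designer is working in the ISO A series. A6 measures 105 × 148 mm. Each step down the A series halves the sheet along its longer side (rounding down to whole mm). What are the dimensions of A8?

A7: ⌊148/2⌋ × 105 = 74 × 105 mm
A8: ⌊105/2⌋ × 74 = 52 × 74 mm

52 × 74 mm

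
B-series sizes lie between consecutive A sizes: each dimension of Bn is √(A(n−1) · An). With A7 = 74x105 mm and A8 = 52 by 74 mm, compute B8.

Short side: √(74 · 52) = √3848 ≈ 62.0 → 62 mm
Long side: √(105 · 74) = √7770 ≈ 88.1 → 88 mm

62 × 88 mm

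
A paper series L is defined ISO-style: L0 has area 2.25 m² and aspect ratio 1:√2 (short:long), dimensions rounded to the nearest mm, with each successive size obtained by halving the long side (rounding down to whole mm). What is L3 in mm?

Let L0's short side be w mm. w · w√2 = 2.25 m² = 2,250,000 mm², so w ≈ 1261.3 mm and w√2 ≈ 1783.8 mm → L0 = 1261 × 1784 mm.
L1: ⌊1784/2⌋ × 1261 = 892 × 1261 mm
L2: ⌊1261/2⌋ × 892 = 630 × 892 mm
L3: ⌊892/2⌋ × 630 = 446 × 630 mm

446 × 630 mm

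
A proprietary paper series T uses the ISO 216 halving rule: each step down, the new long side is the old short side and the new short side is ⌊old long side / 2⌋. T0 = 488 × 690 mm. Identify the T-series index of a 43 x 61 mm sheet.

T7

T0: 488 × 690 mm
T1: 345 × 488 mm
T2: 244 × 345 mm
T3: 172 × 244 mm
T4: 122 × 172 mm
T5: 86 × 122 mm
T6: 61 × 86 mm
T7: 43 × 61 mm
T8: 30 × 43 mm
→ matches T7.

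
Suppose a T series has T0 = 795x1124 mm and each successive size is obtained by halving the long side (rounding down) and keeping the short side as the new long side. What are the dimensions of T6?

99 × 140 mm

T1 = 562 × 795 mm (from T0 by 1 halving).
T2: ⌊795/2⌋ × 562 = 397 × 562 mm
T3: ⌊562/2⌋ × 397 = 281 × 397 mm
T4: ⌊397/2⌋ × 281 = 198 × 281 mm
T5: ⌊281/2⌋ × 198 = 140 × 198 mm
T6: ⌊198/2⌋ × 140 = 99 × 140 mm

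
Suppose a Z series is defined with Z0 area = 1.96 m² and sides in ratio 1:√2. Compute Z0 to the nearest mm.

1177 × 1665 mm

Let the short side be w mm. Then w · w√2 = 1.96 m² = 1,960,000 mm².
w² = 1,960,000/√2, so w ≈ 1177.3 mm; long side = w√2 ≈ 1664.9 mm.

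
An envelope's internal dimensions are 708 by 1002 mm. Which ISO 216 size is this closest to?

Aspect ratio 1002/708 ≈ 1.415 — close to the ISO √2 ≈ 1.414.
In the B-series (B0 = 1000 × 1414 mm): B1 = 707 × 1000 mm.
Off by 3 mm total — nearest standard size.

B1 (707 × 1000 mm)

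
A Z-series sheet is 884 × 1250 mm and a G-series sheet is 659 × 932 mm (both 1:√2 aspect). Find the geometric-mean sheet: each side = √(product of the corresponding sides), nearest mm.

763 × 1079 mm

Short side: √(884 · 659) = √582556 ≈ 763.3 → 763 mm
Long side: √(1250 · 932) = √1165000 ≈ 1079.4 → 1079 mm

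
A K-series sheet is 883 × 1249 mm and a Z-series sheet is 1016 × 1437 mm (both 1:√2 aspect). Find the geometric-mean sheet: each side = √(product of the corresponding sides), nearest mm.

Short side: √(883 · 1016) = √897128 ≈ 947.2 → 947 mm
Long side: √(1249 · 1437) = √1794813 ≈ 1339.7 → 1340 mm

947 × 1340 mm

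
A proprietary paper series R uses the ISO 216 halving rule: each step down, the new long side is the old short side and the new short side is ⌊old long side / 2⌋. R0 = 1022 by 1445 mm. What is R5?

180 × 255 mm

R1: ⌊1445/2⌋ × 1022 = 722 × 1022 mm
R2: ⌊1022/2⌋ × 722 = 511 × 722 mm
R3: ⌊722/2⌋ × 511 = 361 × 511 mm
R4: ⌊511/2⌋ × 361 = 255 × 361 mm
R5: ⌊361/2⌋ × 255 = 180 × 255 mm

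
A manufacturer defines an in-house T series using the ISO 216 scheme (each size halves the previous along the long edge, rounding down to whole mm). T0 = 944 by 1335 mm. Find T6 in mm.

T1: ⌊1335/2⌋ × 944 = 667 × 944 mm
T2: ⌊944/2⌋ × 667 = 472 × 667 mm
T3: ⌊667/2⌋ × 472 = 333 × 472 mm
T4: ⌊472/2⌋ × 333 = 236 × 333 mm
T5: ⌊333/2⌋ × 236 = 166 × 236 mm
T6: ⌊236/2⌋ × 166 = 118 × 166 mm

118 × 166 mm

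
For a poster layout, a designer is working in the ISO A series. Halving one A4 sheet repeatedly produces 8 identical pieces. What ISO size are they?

A7

8 = 2^3, so 3 halving steps.
A4 → A5 → … → A7 after 3 steps.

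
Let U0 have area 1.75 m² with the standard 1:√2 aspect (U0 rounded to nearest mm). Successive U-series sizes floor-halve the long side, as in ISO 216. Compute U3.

393 × 556 mm

Let U0's short side be w mm. w · w√2 = 1.75 m² = 1,750,000 mm², so w ≈ 1112.4 mm and w√2 ≈ 1573.2 mm → U0 = 1112 × 1573 mm.
U1: ⌊1573/2⌋ × 1112 = 786 × 1112 mm
U2: ⌊1112/2⌋ × 786 = 556 × 786 mm
U3: ⌊786/2⌋ × 556 = 393 × 556 mm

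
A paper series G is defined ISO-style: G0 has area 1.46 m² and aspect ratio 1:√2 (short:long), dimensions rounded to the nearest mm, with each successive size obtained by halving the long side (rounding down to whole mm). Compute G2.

Let G0's short side be w mm. w · w√2 = 1.46 m² = 1,460,000 mm², so w ≈ 1016.1 mm and w√2 ≈ 1436.9 mm → G0 = 1016 × 1437 mm.
G1: ⌊1437/2⌋ × 1016 = 718 × 1016 mm
G2: ⌊1016/2⌋ × 718 = 508 × 718 mm

508 × 718 mm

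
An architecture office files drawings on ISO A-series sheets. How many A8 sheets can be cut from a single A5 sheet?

8

Each ISO step halves the sheet: 1 × A5 → 2 × A6 → 4 × A7 → 8 × A8
From A5 to A8 is 3 halving steps: 2^3 = 8.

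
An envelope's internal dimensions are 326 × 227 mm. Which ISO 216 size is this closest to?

C4 (229 × 324 mm)

Aspect ratio 326/227 ≈ 1.436 (ISO target is √2 ≈ 1.414).
In the C-series (envelope sizes, between A and B): C4 = 229 × 324 mm.
Off by 4 mm total — nearest standard size.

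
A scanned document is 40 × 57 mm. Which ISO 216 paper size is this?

Aspect ratio 57/40 ≈ 1.425 — close to the ISO √2 ≈ 1.414.
In the C-series (envelope sizes, between A and B): C9 = 40 × 57 mm.

C9 (40 × 57 mm)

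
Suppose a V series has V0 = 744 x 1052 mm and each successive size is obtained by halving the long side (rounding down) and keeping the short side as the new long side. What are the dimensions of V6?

V1 = 526 × 744 mm (from V0 by 1 halving).
V2: ⌊744/2⌋ × 526 = 372 × 526 mm
V3: ⌊526/2⌋ × 372 = 263 × 372 mm
V4: ⌊372/2⌋ × 263 = 186 × 263 mm
V5: ⌊263/2⌋ × 186 = 131 × 186 mm
V6: ⌊186/2⌋ × 131 = 93 × 131 mm

93 × 131 mm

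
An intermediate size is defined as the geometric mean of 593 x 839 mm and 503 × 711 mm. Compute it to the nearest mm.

Short side: √(593 · 503) = √298279 ≈ 546.1 → 546 mm
Long side: √(839 · 711) = √596529 ≈ 772.4 → 772 mm

546 × 772 mm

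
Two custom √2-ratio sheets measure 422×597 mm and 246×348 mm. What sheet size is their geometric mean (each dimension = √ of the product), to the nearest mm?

Short side: √(422 · 246) = √103812 ≈ 322.2 → 322 mm
Long side: √(597 · 348) = √207756 ≈ 455.8 → 456 mm

322 × 456 mm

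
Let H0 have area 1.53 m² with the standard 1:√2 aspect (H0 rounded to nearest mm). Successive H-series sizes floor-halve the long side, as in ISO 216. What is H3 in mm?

367 × 520 mm

Let H0's short side be w mm. w · w√2 = 1.53 m² = 1,530,000 mm², so w ≈ 1040.1 mm and w√2 ≈ 1471.0 mm → H0 = 1040 × 1471 mm.
H1: ⌊1471/2⌋ × 1040 = 735 × 1040 mm
H2: ⌊1040/2⌋ × 735 = 520 × 735 mm
H3: ⌊735/2⌋ × 520 = 367 × 520 mm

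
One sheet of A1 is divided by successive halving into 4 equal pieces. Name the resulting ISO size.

4 = 2^2, so 2 halving steps.
A1 → A2 → … → A3 after 2 steps.

A3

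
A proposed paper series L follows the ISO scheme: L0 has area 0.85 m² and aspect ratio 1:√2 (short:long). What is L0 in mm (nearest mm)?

Let the short side be w mm. Then w · w√2 = 0.85 m² = 850,000 mm².
w² = 850,000/√2, so w ≈ 775.3 mm; long side = w√2 ≈ 1096.4 mm.

775 × 1096 mm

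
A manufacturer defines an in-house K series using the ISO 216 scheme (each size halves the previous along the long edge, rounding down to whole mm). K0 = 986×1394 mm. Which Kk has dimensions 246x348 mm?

K0: 986 × 1394 mm
K1: 697 × 986 mm
K2: 493 × 697 mm
K3: 348 × 493 mm
K4: 246 × 348 mm
K5: 174 × 246 mm
→ matches K4.

K4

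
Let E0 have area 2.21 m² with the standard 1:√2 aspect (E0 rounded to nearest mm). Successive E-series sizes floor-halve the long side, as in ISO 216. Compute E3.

Let E0's short side be w mm. w · w√2 = 2.21 m² = 2,210,000 mm², so w ≈ 1250.1 mm and w√2 ≈ 1767.9 mm → E0 = 1250 × 1768 mm.
E1: ⌊1768/2⌋ × 1250 = 884 × 1250 mm
E2: ⌊1250/2⌋ × 884 = 625 × 884 mm
E3: ⌊884/2⌋ × 625 = 442 × 625 mm

442 × 625 mm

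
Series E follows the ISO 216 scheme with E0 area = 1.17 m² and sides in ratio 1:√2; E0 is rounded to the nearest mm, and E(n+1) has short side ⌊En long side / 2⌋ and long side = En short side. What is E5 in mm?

160 × 227 mm

Let E0's short side be w mm. w · w√2 = 1.17 m² = 1,170,000 mm², so w ≈ 909.6 mm and w√2 ≈ 1286.3 mm → E0 = 910 × 1286 mm.
E1: ⌊1286/2⌋ × 910 = 643 × 910 mm
E2: ⌊910/2⌋ × 643 = 455 × 643 mm
E3: ⌊643/2⌋ × 455 = 321 × 455 mm
E4: ⌊455/2⌋ × 321 = 227 × 321 mm
E5: ⌊321/2⌋ × 227 = 160 × 227 mm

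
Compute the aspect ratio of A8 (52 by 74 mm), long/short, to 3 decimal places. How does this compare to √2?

1.423

74 / 52 = 1.423
ISO 216 targets √2 ≈ 1.414; the +0.009 deviation is from mm rounding.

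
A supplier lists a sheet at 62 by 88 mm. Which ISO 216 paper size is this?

B8 (62 × 88 mm)

Aspect ratio 88/62 ≈ 1.419 — close to the ISO √2 ≈ 1.414.
In the B-series (B0 = 1000 × 1414 mm): B8 = 62 × 88 mm.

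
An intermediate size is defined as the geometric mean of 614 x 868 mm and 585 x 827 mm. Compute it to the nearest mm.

599 × 847 mm

Short side: √(614 · 585) = √359190 ≈ 599.3 → 599 mm
Long side: √(868 · 827) = √717836 ≈ 847.3 → 847 mm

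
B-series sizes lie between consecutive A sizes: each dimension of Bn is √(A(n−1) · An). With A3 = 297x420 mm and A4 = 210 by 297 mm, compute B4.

250 × 353 mm

Short side: √(297 · 210) = √62370 ≈ 249.7 → 250 mm
Long side: √(420 · 297) = √124740 ≈ 353.2 → 353 mm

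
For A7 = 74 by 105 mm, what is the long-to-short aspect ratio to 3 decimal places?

1.419

105 / 74 = 1.419
ISO 216 targets √2 ≈ 1.414; the +0.005 deviation is from mm rounding.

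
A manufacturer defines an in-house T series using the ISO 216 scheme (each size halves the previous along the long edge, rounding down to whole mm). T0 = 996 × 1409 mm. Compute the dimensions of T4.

249 × 352 mm

T1: ⌊1409/2⌋ × 996 = 704 × 996 mm
T2: ⌊996/2⌋ × 704 = 498 × 704 mm
T3: ⌊704/2⌋ × 498 = 352 × 498 mm
T4: ⌊498/2⌋ × 352 = 249 × 352 mm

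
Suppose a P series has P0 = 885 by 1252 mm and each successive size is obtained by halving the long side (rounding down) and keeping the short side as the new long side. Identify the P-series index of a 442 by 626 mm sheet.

P2

P0: 885 × 1252 mm
P1: 626 × 885 mm
P2: 442 × 626 mm
P3: 313 × 442 mm
→ matches P2.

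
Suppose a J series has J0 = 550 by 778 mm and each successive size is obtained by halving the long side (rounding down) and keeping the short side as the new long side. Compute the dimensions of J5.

97 × 137 mm

J1: ⌊778/2⌋ × 550 = 389 × 550 mm
J2: ⌊550/2⌋ × 389 = 275 × 389 mm
J3: ⌊389/2⌋ × 275 = 194 × 275 mm
J4: ⌊275/2⌋ × 194 = 137 × 194 mm
J5: ⌊194/2⌋ × 137 = 97 × 137 mm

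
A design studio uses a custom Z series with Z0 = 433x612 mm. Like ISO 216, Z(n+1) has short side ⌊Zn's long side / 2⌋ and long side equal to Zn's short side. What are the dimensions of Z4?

108 × 153 mm

Z1: ⌊612/2⌋ × 433 = 306 × 433 mm
Z2: ⌊433/2⌋ × 306 = 216 × 306 mm
Z3: ⌊306/2⌋ × 216 = 153 × 216 mm
Z4: ⌊216/2⌋ × 153 = 108 × 153 mm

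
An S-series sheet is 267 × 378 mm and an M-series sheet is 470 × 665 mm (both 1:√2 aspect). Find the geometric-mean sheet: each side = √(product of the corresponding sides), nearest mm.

Short side: √(267 · 470) = √125490 ≈ 354.2 → 354 mm
Long side: √(378 · 665) = √251370 ≈ 501.4 → 501 mm

354 × 501 mm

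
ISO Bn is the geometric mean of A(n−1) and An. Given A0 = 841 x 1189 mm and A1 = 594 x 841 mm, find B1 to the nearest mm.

Short side: √(841 · 594) = √499554 ≈ 706.8 → 707 mm
Long side: √(1189 · 841) = √999949 ≈ 1000.0 → 1000 mm

707 × 1000 mm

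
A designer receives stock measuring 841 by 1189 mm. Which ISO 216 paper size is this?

A0 (841 × 1189 mm)

Aspect ratio 1189/841 ≈ 1.414 — close to the ISO √2 ≈ 1.414.
In the A-series (A0 area = 1 m²): A0 = 841 × 1189 mm.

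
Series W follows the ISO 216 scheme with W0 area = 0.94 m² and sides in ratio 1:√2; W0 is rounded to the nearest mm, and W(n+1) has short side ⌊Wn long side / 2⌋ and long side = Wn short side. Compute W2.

Let W0's short side be w mm. w · w√2 = 0.94 m² = 940,000 mm², so w ≈ 815.3 mm and w√2 ≈ 1153.0 mm → W0 = 815 × 1153 mm.
W1: ⌊1153/2⌋ × 815 = 576 × 815 mm
W2: ⌊815/2⌋ × 576 = 407 × 576 mm

407 × 576 mm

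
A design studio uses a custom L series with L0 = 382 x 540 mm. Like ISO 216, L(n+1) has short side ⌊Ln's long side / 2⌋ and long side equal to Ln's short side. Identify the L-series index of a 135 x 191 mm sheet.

L3

L0: 382 × 540 mm
L1: 270 × 382 mm
L2: 191 × 270 mm
L3: 135 × 191 mm
L4: 95 × 135 mm
→ matches L3.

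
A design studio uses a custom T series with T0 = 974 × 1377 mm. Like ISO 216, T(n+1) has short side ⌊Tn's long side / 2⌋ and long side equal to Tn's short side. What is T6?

121 × 172 mm

T1: ⌊1377/2⌋ × 974 = 688 × 974 mm
T2: ⌊974/2⌋ × 688 = 487 × 688 mm
T3: ⌊688/2⌋ × 487 = 344 × 487 mm
T4: ⌊487/2⌋ × 344 = 243 × 344 mm
T5: ⌊344/2⌋ × 243 = 172 × 243 mm
T6: ⌊243/2⌋ × 172 = 121 × 172 mm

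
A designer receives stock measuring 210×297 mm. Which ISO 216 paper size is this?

Aspect ratio 297/210 ≈ 1.414 — close to the ISO √2 ≈ 1.414.
In the A-series (A0 area = 1 m²): A4 = 210 × 297 mm.

A4 (210 × 297 mm)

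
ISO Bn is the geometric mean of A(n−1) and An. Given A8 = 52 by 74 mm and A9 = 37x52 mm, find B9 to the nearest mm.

44 × 62 mm

Short side: √(52 · 37) = √1924 ≈ 43.9 → 44 mm
Long side: √(74 · 52) = √3848 ≈ 62.0 → 62 mm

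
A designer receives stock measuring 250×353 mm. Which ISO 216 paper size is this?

B4 (250 × 353 mm)

Aspect ratio 353/250 ≈ 1.412 — close to the ISO √2 ≈ 1.414.
In the B-series (B0 = 1000 × 1414 mm): B4 = 250 × 353 mm.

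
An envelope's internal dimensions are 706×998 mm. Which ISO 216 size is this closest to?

B1 (707 × 1000 mm)

Aspect ratio 998/706 ≈ 1.414 — close to the ISO √2 ≈ 1.414.
In the B-series (B0 = 1000 × 1414 mm): B1 = 707 × 1000 mm.
Off by 3 mm total — nearest standard size.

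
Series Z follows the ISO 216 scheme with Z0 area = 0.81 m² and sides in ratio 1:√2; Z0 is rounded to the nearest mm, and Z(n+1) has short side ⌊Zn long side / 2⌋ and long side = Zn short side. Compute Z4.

189 × 267 mm

Let Z0's short side be w mm. w · w√2 = 0.81 m² = 810,000 mm², so w ≈ 756.8 mm and w√2 ≈ 1070.3 mm → Z0 = 757 × 1070 mm.
Z1: ⌊1070/2⌋ × 757 = 535 × 757 mm
Z2: ⌊757/2⌋ × 535 = 378 × 535 mm
Z3: ⌊535/2⌋ × 378 = 267 × 378 mm
Z4: ⌊378/2⌋ × 267 = 189 × 267 mm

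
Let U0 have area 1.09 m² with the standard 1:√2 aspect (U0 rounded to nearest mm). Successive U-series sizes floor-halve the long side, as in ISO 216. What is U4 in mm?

Let U0's short side be w mm. w · w√2 = 1.09 m² = 1,090,000 mm², so w ≈ 877.9 mm and w√2 ≈ 1241.6 mm → U0 = 878 × 1242 mm.
U1: ⌊1242/2⌋ × 878 = 621 × 878 mm
U2: ⌊878/2⌋ × 621 = 439 × 621 mm
U3: ⌊621/2⌋ × 439 = 310 × 439 mm
U4: ⌊439/2⌋ × 310 = 219 × 310 mm

219 × 310 mm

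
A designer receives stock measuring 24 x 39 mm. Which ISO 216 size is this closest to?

Aspect ratio 39/24 ≈ 1.625 (ISO target is √2 ≈ 1.414).
In the A-series (A0 area = 1 m²): A10 = 26 × 37 mm.
Off by 4 mm total — nearest standard size.

A10 (26 × 37 mm)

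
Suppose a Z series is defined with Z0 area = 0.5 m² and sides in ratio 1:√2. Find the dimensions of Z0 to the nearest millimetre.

595 × 841 mm

Let the short side be w mm. Then w · w√2 = 0.5 m² = 500,000 mm².
w² = 500,000/√2, so w ≈ 594.6 mm; long side = w√2 ≈ 840.9 mm.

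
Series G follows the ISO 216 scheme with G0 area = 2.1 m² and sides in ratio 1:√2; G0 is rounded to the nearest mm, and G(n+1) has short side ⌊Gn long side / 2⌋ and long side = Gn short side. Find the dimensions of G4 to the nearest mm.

304 × 430 mm

Let G0's short side be w mm. w · w√2 = 2.1 m² = 2,100,000 mm², so w ≈ 1218.6 mm and w√2 ≈ 1723.3 mm → G0 = 1219 × 1723 mm.
G1: ⌊1723/2⌋ × 1219 = 861 × 1219 mm
G2: ⌊1219/2⌋ × 861 = 609 × 861 mm
G3: ⌊861/2⌋ × 609 = 430 × 609 mm
G4: ⌊609/2⌋ × 430 = 304 × 430 mm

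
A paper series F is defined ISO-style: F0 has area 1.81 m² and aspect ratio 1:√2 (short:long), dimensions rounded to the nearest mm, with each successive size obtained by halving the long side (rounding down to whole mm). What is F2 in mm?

565 × 800 mm

Let F0's short side be w mm. w · w√2 = 1.81 m² = 1,810,000 mm², so w ≈ 1131.3 mm and w√2 ≈ 1599.9 mm → F0 = 1131 × 1600 mm.
F1: ⌊1600/2⌋ × 1131 = 800 × 1131 mm
F2: ⌊1131/2⌋ × 800 = 565 × 800 mm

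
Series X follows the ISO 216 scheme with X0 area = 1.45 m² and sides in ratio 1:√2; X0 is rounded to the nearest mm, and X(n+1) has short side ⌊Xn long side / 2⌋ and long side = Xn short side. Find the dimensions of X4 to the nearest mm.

253 × 358 mm

Let X0's short side be w mm. w · w√2 = 1.45 m² = 1,450,000 mm², so w ≈ 1012.6 mm and w√2 ≈ 1432.0 mm → X0 = 1013 × 1432 mm.
X1: ⌊1432/2⌋ × 1013 = 716 × 1013 mm
X2: ⌊1013/2⌋ × 716 = 506 × 716 mm
X3: ⌊716/2⌋ × 506 = 358 × 506 mm
X4: ⌊506/2⌋ × 358 = 253 × 358 mm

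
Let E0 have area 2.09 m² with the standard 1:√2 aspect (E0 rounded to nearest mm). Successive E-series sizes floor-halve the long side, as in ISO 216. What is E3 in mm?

Let E0's short side be w mm. w · w√2 = 2.09 m² = 2,090,000 mm², so w ≈ 1215.7 mm and w√2 ≈ 1719.2 mm → E0 = 1216 × 1719 mm.
E1: ⌊1719/2⌋ × 1216 = 859 × 1216 mm
E2: ⌊1216/2⌋ × 859 = 608 × 859 mm
E3: ⌊859/2⌋ × 608 = 429 × 608 mm

429 × 608 mm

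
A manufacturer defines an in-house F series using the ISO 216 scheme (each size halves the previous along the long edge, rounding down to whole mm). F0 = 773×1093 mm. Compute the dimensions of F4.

F1 = 546 × 773 mm (from F0 by 1 halving).
F2: ⌊773/2⌋ × 546 = 386 × 546 mm
F3: ⌊546/2⌋ × 386 = 273 × 386 mm
F4: ⌊386/2⌋ × 273 = 193 × 273 mm

193 × 273 mm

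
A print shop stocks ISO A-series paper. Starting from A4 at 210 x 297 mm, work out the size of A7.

74 × 105 mm

A5: ⌊297/2⌋ × 210 = 148 × 210 mm
A6: ⌊210/2⌋ × 148 = 105 × 148 mm
A7: ⌊148/2⌋ × 105 = 74 × 105 mm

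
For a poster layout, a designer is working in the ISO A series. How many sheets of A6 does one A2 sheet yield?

A2 = 420 × 594 mm; A6 = 105 × 148 mm.
Each halving step doubles the count; 4 steps from A2 to A6.
2^4 = 16.

16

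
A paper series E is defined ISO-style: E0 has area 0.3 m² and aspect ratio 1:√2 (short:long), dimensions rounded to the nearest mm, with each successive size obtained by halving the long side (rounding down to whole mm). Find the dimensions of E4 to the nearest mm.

Let E0's short side be w mm. w · w√2 = 0.3 m² = 300,000 mm², so w ≈ 460.6 mm and w√2 ≈ 651.4 mm → E0 = 461 × 651 mm.
E1: ⌊651/2⌋ × 461 = 325 × 461 mm
E2: ⌊461/2⌋ × 325 = 230 × 325 mm
E3: ⌊325/2⌋ × 230 = 162 × 230 mm
E4: ⌊230/2⌋ × 162 = 115 × 162 mm

115 × 162 mm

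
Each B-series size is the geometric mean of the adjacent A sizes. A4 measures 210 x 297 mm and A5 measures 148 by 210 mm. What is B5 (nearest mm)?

176 × 250 mm

Short side: √(210 · 148) = √31080 ≈ 176.3 → 176 mm
Long side: √(297 · 210) = √62370 ≈ 249.7 → 250 mm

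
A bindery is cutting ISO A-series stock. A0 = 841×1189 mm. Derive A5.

148 × 210 mm

A1: ⌊1189/2⌋ × 841 = 594 × 841 mm
A2: ⌊841/2⌋ × 594 = 420 × 594 mm
A3: ⌊594/2⌋ × 420 = 297 × 420 mm
A4: ⌊420/2⌋ × 297 = 210 × 297 mm
A5: ⌊297/2⌋ × 210 = 148 × 210 mm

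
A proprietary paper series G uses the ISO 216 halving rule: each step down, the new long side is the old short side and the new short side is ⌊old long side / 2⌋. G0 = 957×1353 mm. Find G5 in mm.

G1 = 676 × 957 mm (from G0 by 1 halving).
G2: ⌊957/2⌋ × 676 = 478 × 676 mm
G3: ⌊676/2⌋ × 478 = 338 × 478 mm
G4: ⌊478/2⌋ × 338 = 239 × 338 mm
G5: ⌊338/2⌋ × 239 = 169 × 239 mm

169 × 239 mm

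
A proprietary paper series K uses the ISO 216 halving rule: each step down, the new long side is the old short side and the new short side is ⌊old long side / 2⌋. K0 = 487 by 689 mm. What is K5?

K1 = 344 × 487 mm (from K0 by 1 halving).
K2: ⌊487/2⌋ × 344 = 243 × 344 mm
K3: ⌊344/2⌋ × 243 = 172 × 243 mm
K4: ⌊243/2⌋ × 172 = 121 × 172 mm
K5: ⌊172/2⌋ × 121 = 86 × 121 mm

86 × 121 mm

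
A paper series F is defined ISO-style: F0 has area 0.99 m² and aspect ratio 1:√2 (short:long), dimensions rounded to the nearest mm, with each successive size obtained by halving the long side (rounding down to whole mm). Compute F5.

Let F0's short side be w mm. w · w√2 = 0.99 m² = 990,000 mm², so w ≈ 836.7 mm and w√2 ≈ 1183.2 mm → F0 = 837 × 1183 mm.
F1: ⌊1183/2⌋ × 837 = 591 × 837 mm
F2: ⌊837/2⌋ × 591 = 418 × 591 mm
F3: ⌊591/2⌋ × 418 = 295 × 418 mm
F4: ⌊418/2⌋ × 295 = 209 × 295 mm
F5: ⌊295/2⌋ × 209 = 147 × 209 mm

147 × 209 mm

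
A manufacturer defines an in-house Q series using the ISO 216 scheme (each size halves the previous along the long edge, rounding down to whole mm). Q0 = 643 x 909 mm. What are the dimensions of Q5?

113 × 160 mm

Q1: ⌊909/2⌋ × 643 = 454 × 643 mm
Q2: ⌊643/2⌋ × 454 = 321 × 454 mm
Q3: ⌊454/2⌋ × 321 = 227 × 321 mm
Q4: ⌊321/2⌋ × 227 = 160 × 227 mm
Q5: ⌊227/2⌋ × 160 = 113 × 160 mm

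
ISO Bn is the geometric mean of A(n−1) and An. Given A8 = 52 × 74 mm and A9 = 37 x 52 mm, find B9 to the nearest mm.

44 × 62 mm

Short side: √(52 · 37) = √1924 ≈ 43.9 → 44 mm
Long side: √(74 · 52) = √3848 ≈ 62.0 → 62 mm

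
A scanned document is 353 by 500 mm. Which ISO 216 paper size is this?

Aspect ratio 500/353 ≈ 1.416 — close to the ISO √2 ≈ 1.414.
In the B-series (B0 = 1000 × 1414 mm): B3 = 353 × 500 mm.

B3 (353 × 500 mm)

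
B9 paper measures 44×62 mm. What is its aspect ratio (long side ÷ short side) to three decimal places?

1.409

62 / 44 = 1.409
ISO 216 targets √2 ≈ 1.414; the -0.005 deviation is from mm rounding.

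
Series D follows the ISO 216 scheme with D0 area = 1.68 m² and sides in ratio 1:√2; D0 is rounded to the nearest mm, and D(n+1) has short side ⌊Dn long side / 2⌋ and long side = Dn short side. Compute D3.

Let D0's short side be w mm. w · w√2 = 1.68 m² = 1,680,000 mm², so w ≈ 1089.9 mm and w√2 ≈ 1541.4 mm → D0 = 1090 × 1541 mm.
D1: ⌊1541/2⌋ × 1090 = 770 × 1090 mm
D2: ⌊1090/2⌋ × 770 = 545 × 770 mm
D3: ⌊770/2⌋ × 545 = 385 × 545 mm

385 × 545 mm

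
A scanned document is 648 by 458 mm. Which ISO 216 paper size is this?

Aspect ratio 648/458 ≈ 1.415 — close to the ISO √2 ≈ 1.414.
In the C-series (envelope sizes, between A and B): C2 = 458 × 648 mm.

C2 (458 × 648 mm)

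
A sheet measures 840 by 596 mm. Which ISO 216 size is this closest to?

Aspect ratio 840/596 ≈ 1.409 — close to the ISO √2 ≈ 1.414.
In the A-series (A0 area = 1 m²): A1 = 594 × 841 mm.
Off by 3 mm total — nearest standard size.

A1 (594 × 841 mm)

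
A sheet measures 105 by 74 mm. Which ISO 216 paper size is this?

Aspect ratio 105/74 ≈ 1.419 — close to the ISO √2 ≈ 1.414.
In the A-series (A0 area = 1 m²): A7 = 74 × 105 mm.

A7 (74 × 105 mm)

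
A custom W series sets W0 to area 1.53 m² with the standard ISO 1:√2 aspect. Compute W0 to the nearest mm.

1040 × 1471 mm

Let the short side be w mm. Then w · w√2 = 1.53 m² = 1,530,000 mm².
w² = 1,530,000/√2, so w ≈ 1040.1 mm; long side = w√2 ≈ 1471.0 mm.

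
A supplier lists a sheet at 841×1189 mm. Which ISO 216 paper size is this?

Aspect ratio 1189/841 ≈ 1.414 — close to the ISO √2 ≈ 1.414.
In the A-series (A0 area = 1 m²): A0 = 841 × 1189 mm.

A0 (841 × 1189 mm)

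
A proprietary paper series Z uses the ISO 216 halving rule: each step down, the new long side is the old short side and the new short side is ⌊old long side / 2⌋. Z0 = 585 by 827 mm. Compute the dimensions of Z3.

206 × 292 mm

Z1 = 413 × 585 mm (from Z0 by 1 halving).
Z2: ⌊585/2⌋ × 413 = 292 × 413 mm
Z3: ⌊413/2⌋ × 292 = 206 × 292 mm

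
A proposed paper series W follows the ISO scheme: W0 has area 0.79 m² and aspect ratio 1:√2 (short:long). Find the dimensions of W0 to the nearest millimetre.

747 × 1057 mm

Let the short side be w mm. Then w · w√2 = 0.79 m² = 790,000 mm².
w² = 790,000/√2, so w ≈ 747.4 mm; long side = w√2 ≈ 1057.0 mm.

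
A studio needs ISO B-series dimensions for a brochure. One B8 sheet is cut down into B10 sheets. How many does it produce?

B8 = 62 × 88 mm; B10 = 31 × 44 mm.
Each halving step doubles the count; 2 steps from B8 to B10.
2^2 = 4.

4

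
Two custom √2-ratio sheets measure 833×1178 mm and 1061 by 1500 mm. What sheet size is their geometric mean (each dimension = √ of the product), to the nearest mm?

940 × 1329 mm

Short side: √(833 · 1061) = √883813 ≈ 940.1 → 940 mm
Long side: √(1178 · 1500) = √1767000 ≈ 1329.3 → 1329 mm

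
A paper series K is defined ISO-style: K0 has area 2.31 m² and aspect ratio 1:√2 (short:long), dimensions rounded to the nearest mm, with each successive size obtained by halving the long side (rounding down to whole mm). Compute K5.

Let K0's short side be w mm. w · w√2 = 2.31 m² = 2,310,000 mm², so w ≈ 1278.1 mm and w√2 ≈ 1807.4 mm → K0 = 1278 × 1807 mm.
K1: ⌊1807/2⌋ × 1278 = 903 × 1278 mm
K2: ⌊1278/2⌋ × 903 = 639 × 903 mm
K3: ⌊903/2⌋ × 639 = 451 × 639 mm
K4: ⌊639/2⌋ × 451 = 319 × 451 mm
K5: ⌊451/2⌋ × 319 = 225 × 319 mm

225 × 319 mm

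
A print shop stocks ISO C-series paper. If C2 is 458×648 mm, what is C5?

C3: ⌊648/2⌋ × 458 = 324 × 458 mm
C4: ⌊458/2⌋ × 324 = 229 × 324 mm
C5: ⌊324/2⌋ × 229 = 162 × 229 mm

162 × 229 mm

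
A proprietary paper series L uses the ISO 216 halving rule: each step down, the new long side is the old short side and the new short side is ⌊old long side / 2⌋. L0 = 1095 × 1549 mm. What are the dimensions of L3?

L1: ⌊1549/2⌋ × 1095 = 774 × 1095 mm
L2: ⌊1095/2⌋ × 774 = 547 × 774 mm
L3: ⌊774/2⌋ × 547 = 387 × 547 mm

387 × 547 mm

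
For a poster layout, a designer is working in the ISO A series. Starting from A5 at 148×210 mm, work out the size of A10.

26 × 37 mm

A6: ⌊210/2⌋ × 148 = 105 × 148 mm
A7: ⌊148/2⌋ × 105 = 74 × 105 mm
A8: ⌊105/2⌋ × 74 = 52 × 74 mm
A9: ⌊74/2⌋ × 52 = 37 × 52 mm
A10: ⌊52/2⌋ × 37 = 26 × 37 mm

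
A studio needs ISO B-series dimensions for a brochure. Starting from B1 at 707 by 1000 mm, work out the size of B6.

B2: ⌊1000/2⌋ × 707 = 500 × 707 mm
B3: ⌊707/2⌋ × 500 = 353 × 500 mm
B4: ⌊500/2⌋ × 353 = 250 × 353 mm
B5: ⌊353/2⌋ × 250 = 176 × 250 mm
B6: ⌊250/2⌋ × 176 = 125 × 176 mm

125 × 176 mm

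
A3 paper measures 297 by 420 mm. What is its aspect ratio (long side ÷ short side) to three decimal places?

1.414

420 / 297 = 1.414
Matches √2 ≈ 1.414 — the ISO 216 defining ratio.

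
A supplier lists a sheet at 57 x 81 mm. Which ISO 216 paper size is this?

Aspect ratio 81/57 ≈ 1.421 — close to the ISO √2 ≈ 1.414.
In the C-series (envelope sizes, between A and B): C8 = 57 × 81 mm.

C8 (57 × 81 mm)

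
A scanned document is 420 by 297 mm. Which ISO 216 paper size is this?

A3 (297 × 420 mm)

Aspect ratio 420/297 ≈ 1.414 — close to the ISO √2 ≈ 1.414.
In the A-series (A0 area = 1 m²): A3 = 297 × 420 mm.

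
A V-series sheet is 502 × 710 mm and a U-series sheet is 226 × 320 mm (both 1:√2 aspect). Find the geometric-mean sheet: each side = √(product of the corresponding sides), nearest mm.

337 × 477 mm

Short side: √(502 · 226) = √113452 ≈ 336.8 → 337 mm
Long side: √(710 · 320) = √227200 ≈ 476.7 → 477 mm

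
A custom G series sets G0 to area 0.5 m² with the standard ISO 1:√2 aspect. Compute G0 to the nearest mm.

595 × 841 mm

Let the short side be w mm. Then w · w√2 = 0.5 m² = 500,000 mm².
w² = 500,000/√2, so w ≈ 594.6 mm; long side = w√2 ≈ 840.9 mm.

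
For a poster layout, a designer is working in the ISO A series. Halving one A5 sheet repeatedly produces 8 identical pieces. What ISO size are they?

A8

8 = 2^3, so 3 halving steps.
A5 → A6 → … → A8 after 3 steps.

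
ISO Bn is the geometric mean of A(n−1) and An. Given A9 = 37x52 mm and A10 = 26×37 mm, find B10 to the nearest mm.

31 × 44 mm

Short side: √(37 · 26) = √962 ≈ 31.0 → 31 mm
Long side: √(52 · 37) = √1924 ≈ 43.9 → 44 mm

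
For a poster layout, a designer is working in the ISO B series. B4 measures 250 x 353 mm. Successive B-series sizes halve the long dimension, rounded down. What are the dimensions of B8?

B5: ⌊353/2⌋ × 250 = 176 × 250 mm
B6: ⌊250/2⌋ × 176 = 125 × 176 mm
B7: ⌊176/2⌋ × 125 = 88 × 125 mm
B8: ⌊125/2⌋ × 88 = 62 × 88 mm

62 × 88 mm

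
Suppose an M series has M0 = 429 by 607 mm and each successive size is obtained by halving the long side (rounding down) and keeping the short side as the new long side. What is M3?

151 × 214 mm

M1: ⌊607/2⌋ × 429 = 303 × 429 mm
M2: ⌊429/2⌋ × 303 = 214 × 303 mm
M3: ⌊303/2⌋ × 214 = 151 × 214 mm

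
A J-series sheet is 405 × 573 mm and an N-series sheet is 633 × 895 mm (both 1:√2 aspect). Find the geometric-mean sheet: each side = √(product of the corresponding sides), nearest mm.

506 × 716 mm

Short side: √(405 · 633) = √256365 ≈ 506.3 → 506 mm
Long side: √(573 · 895) = √512835 ≈ 716.1 → 716 mm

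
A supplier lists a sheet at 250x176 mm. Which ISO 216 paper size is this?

Aspect ratio 250/176 ≈ 1.420 — close to the ISO √2 ≈ 1.414.
In the B-series (B0 = 1000 × 1414 mm): B5 = 176 × 250 mm.

B5 (176 × 250 mm)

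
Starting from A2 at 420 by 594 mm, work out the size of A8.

52 × 74 mm

A3: ⌊594/2⌋ × 420 = 297 × 420 mm
A4: ⌊420/2⌋ × 297 = 210 × 297 mm
A5: ⌊297/2⌋ × 210 = 148 × 210 mm
A6: ⌊210/2⌋ × 148 = 105 × 148 mm
A7: ⌊148/2⌋ × 105 = 74 × 105 mm
A8: ⌊105/2⌋ × 74 = 52 × 74 mm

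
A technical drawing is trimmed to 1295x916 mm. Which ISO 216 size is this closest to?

Aspect ratio 1295/916 ≈ 1.414 — close to the ISO √2 ≈ 1.414.
In the C-series (envelope sizes, between A and B): C0 = 917 × 1297 mm.
Off by 3 mm total — nearest standard size.

C0 (917 × 1297 mm)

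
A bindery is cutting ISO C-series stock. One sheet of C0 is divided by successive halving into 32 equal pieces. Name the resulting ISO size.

C5

32 = 2^5, so 5 halving steps.
C0 → C1 → … → C5 after 5 steps.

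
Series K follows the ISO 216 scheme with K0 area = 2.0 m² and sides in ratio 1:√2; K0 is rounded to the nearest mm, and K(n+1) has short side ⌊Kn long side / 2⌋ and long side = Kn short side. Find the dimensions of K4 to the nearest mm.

Let K0's short side be w mm. w · w√2 = 2.0 m² = 2,000,000 mm², so w ≈ 1189.2 mm and w√2 ≈ 1681.8 mm → K0 = 1189 × 1682 mm.
K1: ⌊1682/2⌋ × 1189 = 841 × 1189 mm
K2: ⌊1189/2⌋ × 841 = 594 × 841 mm
K3: ⌊841/2⌋ × 594 = 420 × 594 mm
K4: ⌊594/2⌋ × 420 = 297 × 420 mm

297 × 420 mm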